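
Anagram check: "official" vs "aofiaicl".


Word 1: "official" → sorted: acffiilo
Word 2: "aofiaicl" → sorted: aacfiilo
Same letters? acffiilo != aacfiilo
Anagram = No


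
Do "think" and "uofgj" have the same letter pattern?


Pattern of "think": [0, 1, 2, 3, 4]
Pattern of "uofgj": [0, 1, 2, 3, 4]
Patterns match
Same pattern = Yes


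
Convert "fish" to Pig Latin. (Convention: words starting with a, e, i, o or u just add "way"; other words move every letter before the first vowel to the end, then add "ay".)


Word: "fish"
Starts with consonant(s) → move to end, add 'ay'
Consonant cluster: "f"
Pig Latin = "ishfay"


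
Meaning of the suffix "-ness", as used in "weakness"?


Suffix: -ness
As in: weakness -> weak + -ness
Meaning = state of being


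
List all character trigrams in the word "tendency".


Word: "tendency" (length 8)
Number of trigrams = 8 - 3 + 1 = 6
  Position 0: "ten"
  Position 1: "end"
  Position 2: "nde"
  Position 3: "den"
  Position 4: "enc"
  Position 5: "ncy"
Trigrams = "ten", "end", "nde", "den", "enc", "ncy"


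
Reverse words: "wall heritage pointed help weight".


Original: "wall heritage pointed help weight"
Words (1..n): wall | heritage | pointed | help | weight
Reversed (n..1): weight | help | pointed | heritage | wall
Result = "weight help pointed heritage wall"


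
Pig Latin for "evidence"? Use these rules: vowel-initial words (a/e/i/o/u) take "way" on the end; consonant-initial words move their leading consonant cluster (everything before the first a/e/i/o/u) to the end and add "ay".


Word: "evidence"
Starts with vowel → add 'way'
Pig Latin = "evidenceway"


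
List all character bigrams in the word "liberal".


Word: "liberal" (length 7)
Number of bigrams = 7 - 2 + 1 = 6
  Position 0: "li"
  Position 1: "ib"
  Position 2: "be"
  Position 3: "er"
  Position 4: "ra"
  Position 5: "al"
Bigrams = "li", "ib", "be", "er", "ra", "al"


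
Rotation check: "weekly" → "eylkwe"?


Word: "weekly", Candidate: "eylkwe"
Method: check if candidate is substring of word+word
"weeklyweekly" contains "eylkwe"? No
Is rotation = No


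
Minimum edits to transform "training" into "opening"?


Word 1: "training" (length 8)
Word 2: "opening" (length 7)
One optimal edit sequence (insert/delete/substitute each cost 1):
  1. delete 't'  (+1)
  2. substitute 'r' -> 'o'  (+1)
  3. substitute 'a' -> 'p'  (+1)
  4. substitute 'i' -> 'e'  (+1)
  5. keep 'n'
  6. keep 'i'
  7. keep 'n'
  8. keep 'g'
Total edit operations: 4
Edit distance = 4


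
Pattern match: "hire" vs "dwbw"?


Pattern of "hire": [0, 1, 2, 3]
Pattern of "dwbw": [0, 1, 2, 1]
Patterns do not match
Same pattern = No


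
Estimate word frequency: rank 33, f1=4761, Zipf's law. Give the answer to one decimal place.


Zipf's law: f(r) = f(1) / r
f(1) = 4761
f(33) = 4761 / 33
= 144.3 occurrences


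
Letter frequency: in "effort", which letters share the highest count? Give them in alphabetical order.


Word: "effort"
Letter counts:
  'e': 1
  'f': 2
  'o': 1
  'r': 1
  't': 1
Maximum count = 2
Most frequent = 'f' (2 times each)


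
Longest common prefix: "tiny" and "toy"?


Word 1: "tiny"
Word 2: "toy"
Comparing from start:
  Pos 0: 't' == 't'
  Pos 1: 'i' != 'o' (stop)
LCP = "t" (length 1)


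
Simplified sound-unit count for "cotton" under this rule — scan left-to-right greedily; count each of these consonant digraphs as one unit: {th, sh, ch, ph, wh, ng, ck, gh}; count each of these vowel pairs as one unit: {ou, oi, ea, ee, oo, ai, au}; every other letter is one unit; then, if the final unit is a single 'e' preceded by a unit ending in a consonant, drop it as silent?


Word: "cotton" (6 letters)
Left-to-right scan:
  1. 'c' (letter)
  2. 'o' (letter)
  3. 't' (letter)
  4. 't' (letter)
  5. 'o' (letter)
  6. 'n' (letter)
Units from scan: 6
Sound units = 6 units


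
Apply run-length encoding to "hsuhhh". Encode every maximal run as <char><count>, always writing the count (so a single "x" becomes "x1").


String: "hsuhhh"
Scanning for consecutive runs:
  'h' x 1
  's' x 1
  'u' x 1
  'h' x 3
RLE = "h1s1u1h3"


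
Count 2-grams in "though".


Word: "though" (length 6)
Number of 2-grams = length - 2 + 1 = 6 - 2 + 1
= 5


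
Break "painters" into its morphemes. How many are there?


Word: "painters"
Morphemes: paint / -er / -s
Each morpheme carries meaning
= 3 morphemes


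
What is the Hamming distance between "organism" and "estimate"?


Comparing character by character (same length = 8):
  Pos 0: 'o' vs 'e' !=
  Pos 1: 'r' vs 's' !=
  Pos 2: 'g' vs 't' !=
  Pos 3: 'a' vs 'i' !=
  Pos 4: 'n' vs 'm' !=
  Pos 5: 'i' vs 'a' !=
  Pos 6: 's' vs 't' !=
  Pos 7: 'm' vs 'e' !=
Hamming distance = 8


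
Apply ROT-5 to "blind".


Word: "blind"
Shift: 5
Each letter → (letter + shift) mod 26:
  'b' (1) + 5 = 6 → 'g'
  'l' (11) + 5 = 16 → 'q'
  'i' (8) + 5 = 13 → 'n'
  'n' (13) + 5 = 18 → 's'
  'd' (3) + 5 = 8 → 'i'
Result = "gqnsi"


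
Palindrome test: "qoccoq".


Word: "qoccoq"
Reversed: "qoccoq"
Forward == Backward? qoccoq == qoccoq
Palindrome = Yes


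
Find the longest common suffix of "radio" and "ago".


Word 1: "radio"
Word 2: "ago"
Comparing from end:
  Pos -1: 'o' == 'o'
  Pos -2: 'i' != 'g' (stop)
LCS = "o" (length 1)


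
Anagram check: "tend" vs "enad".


Word 1: "tend" → sorted: dent
Word 2: "enad" → sorted: aden
Same letters? dent != aden
Anagram = No


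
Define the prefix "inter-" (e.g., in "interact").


Prefix: inter-
Example: interact (inter- + act)
Meaning = between


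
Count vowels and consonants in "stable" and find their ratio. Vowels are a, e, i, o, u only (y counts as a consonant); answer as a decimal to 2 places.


Word: "stable"
Vowels (a,e,i,o,u): 2
Consonants: 4
Ratio = 2/4
= 0.50


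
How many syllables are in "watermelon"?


Word: "watermelon"
Syllable breakdown: wa / ter / mel / on
Counting: 4 parts
= 4 syllables


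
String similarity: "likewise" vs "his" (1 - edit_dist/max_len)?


Word 1: "likewise" (length 8)
Word 2: "his" (length 3)
One optimal edit sequence:
  1. delete 'l'  (+1)
  2. delete 'i'  (+1)
  3. delete 'k'  (+1)
  4. delete 'e'  (+1)
  5. substitute 'w' -> 'h'  (+1)
  6. keep 'i'
  7. keep 's'
  8. delete 'e'  (+1)
Edit distance = 6
Max length = max(8, 3) = 8
Similarity = 1 - 6/8
= 0.2500


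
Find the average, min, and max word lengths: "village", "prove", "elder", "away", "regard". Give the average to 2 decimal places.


Lengths: "village"=7, "prove"=5, "elder"=5, "away"=4, "regard"=6
Sum = 27, Count = 5
Average = 27/5 = 5.40
= avg=5.40, min=4, max=7


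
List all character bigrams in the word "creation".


Word: "creation" (length 8)
Number of bigrams = 8 - 2 + 1 = 7
  Position 0: "cr"
  Position 1: "re"
  Position 2: "ea"
  Position 3: "at"
  Position 4: "ti"
  Position 5: "io"
  Position 6: "on"
Bigrams = "cr", "re", "ea", "at", "ti", "io", "on"


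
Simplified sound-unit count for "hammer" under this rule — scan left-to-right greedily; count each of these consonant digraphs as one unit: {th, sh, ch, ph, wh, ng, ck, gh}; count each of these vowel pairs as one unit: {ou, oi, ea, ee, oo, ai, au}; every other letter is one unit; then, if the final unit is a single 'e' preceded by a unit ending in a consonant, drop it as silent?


Word: "hammer" (6 letters)
Left-to-right scan:
  1. 'h' (letter)
  2. 'a' (letter)
  3. 'm' (letter)
  4. 'm' (letter)
  5. 'e' (letter)
  6. 'r' (letter)
Units from scan: 6
Sound units = 6 units


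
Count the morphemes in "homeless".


Word: "homeless"
Morphemes: home + -less
Each morpheme carries meaning
= 2 morphemes


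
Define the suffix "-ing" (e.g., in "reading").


Suffix: -ing
Example: reading (read + -ing)
Meaning = present participle


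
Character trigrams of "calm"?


Word: "calm" (length 4)
Number of trigrams = 4 - 3 + 1 = 2
  Position 0: "cal"
  Position 1: "alm"
Trigrams = "cal", "alm"


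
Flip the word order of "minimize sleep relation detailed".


Original: "minimize sleep relation detailed"
Words (1..n): minimize | sleep | relation | detailed
Reversed (n..1): detailed | relation | sleep | minimize
Result = "detailed relation sleep minimize"


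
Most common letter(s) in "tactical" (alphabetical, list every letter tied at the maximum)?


Word: "tactical"
Letter counts:
  'a': 2
  'c': 2
  'i': 1
  'l': 1
  't': 2
Maximum count = 2
Most frequent = 'a', 'c', 't' (2 times each)


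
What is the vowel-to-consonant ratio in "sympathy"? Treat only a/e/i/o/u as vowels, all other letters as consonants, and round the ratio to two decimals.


Word: "sympathy"
Vowels (a,e,i,o,u): 1
Consonants: 7
Ratio = 1/7
= 0.14


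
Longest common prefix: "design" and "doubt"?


Word 1: "design"
Word 2: "doubt"
Comparing from start:
  Pos 0: 'd' == 'd'
  Pos 1: 'e' != 'o' (stop)
LCP = "d" (length 1)


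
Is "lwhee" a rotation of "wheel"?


Word: "wheel", Candidate: "lwhee"
Method: check if candidate is substring of word+word
"wheelwheel" contains "lwhee"? Yes
Is rotation = Yes


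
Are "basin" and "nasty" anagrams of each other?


Word 1: "basin" → sorted: abins
Word 2: "nasty" → sorted: ansty
Same letters? abins != ansty
Anagram = No


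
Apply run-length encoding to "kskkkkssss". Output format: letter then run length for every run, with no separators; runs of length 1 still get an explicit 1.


String: "kskkkkssss"
Scanning for consecutive runs:
  'k' x 1
  's' x 1
  'k' x 4
  's' x 4
RLE = "k1s1k4s4"


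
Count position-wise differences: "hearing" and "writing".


Comparing character by character (same length = 7):
  Pos 0: 'h' vs 'w' !=
  Pos 1: 'e' vs 'r' !=
  Pos 2: 'a' vs 'i' !=
  Pos 3: 'r' vs 't' !=
  Pos 4: 'i' vs 'i' =
  Pos 5: 'n' vs 'n' =
  Pos 6: 'g' vs 'g' =
Hamming distance = 4


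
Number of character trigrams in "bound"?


Word: "bound" (length 5)
Number of 3-grams = length - 3 + 1 = 5 - 3 + 1
= 3


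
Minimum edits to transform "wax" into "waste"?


Word 1: "wax" (length 3)
Word 2: "waste" (length 5)
One optimal edit sequence (insert/delete/substitute each cost 1):
  1. keep 'w'
  2. keep 'a'
  3. insert 's'  (+1)
  4. insert 't'  (+1)
  5. substitute 'x' -> 'e'  (+1)
Total edit operations: 3
Edit distance = 3


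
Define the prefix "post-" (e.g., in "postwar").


Prefix: post-
Example: postwar (post- + war)
Meaning = after


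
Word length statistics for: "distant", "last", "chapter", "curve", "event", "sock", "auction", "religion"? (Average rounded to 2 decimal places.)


Lengths: "distant"=7, "last"=4, "chapter"=7, "curve"=5, "event"=5, "sock"=4, "auction"=7, "religion"=8
Sum = 47, Count = 8
Average = 47/8 = 5.88
= avg=5.88, min=4, max=8


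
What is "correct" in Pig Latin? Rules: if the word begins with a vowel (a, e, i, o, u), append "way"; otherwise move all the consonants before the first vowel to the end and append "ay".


Word: "correct"
Starts with consonant(s) → move to end, add 'ay'
Consonant cluster: "c"
Pig Latin = "orrectcay"


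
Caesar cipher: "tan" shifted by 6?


Word: "tan"
Shift: 6
Each letter → (letter + shift) mod 26:
  't' (19) + 6 = 25 → 'z'
  'a' (0) + 6 = 6 → 'g'
  'n' (13) + 6 = 19 → 't'
Result = "zgt"


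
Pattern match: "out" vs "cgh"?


Pattern of "out": [0, 1, 2]
Pattern of "cgh": [0, 1, 2]
Patterns match
Same pattern = Yes


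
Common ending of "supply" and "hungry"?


Word 1: "supply"
Word 2: "hungry"
Comparing from end:
  Pos -1: 'y' == 'y'
  Pos -2: 'l' != 'r' (stop)
LCS = "y" (length 1)


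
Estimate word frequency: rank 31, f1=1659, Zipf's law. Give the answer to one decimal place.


Zipf's law: f(r) = f(1) / r
f(1) = 1659
f(31) = 1659 / 31
= 53.5 occurrences


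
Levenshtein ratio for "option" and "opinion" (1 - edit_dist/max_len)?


Word 1: "option" (length 6)
Word 2: "opinion" (length 7)
One optimal edit sequence:
  1. keep 'o'
  2. keep 'p'
  3. insert 'i'  (+1)
  4. substitute 't' -> 'n'  (+1)
  5. keep 'i'
  6. keep 'o'
  7. keep 'n'
Edit distance = 2
Max length = max(6, 7) = 7
Similarity = 1 - 2/7
= 0.7143


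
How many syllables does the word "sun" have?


Word: "sun"
Syllable breakdown: sun
Counting: 1 part
= 1 syllable


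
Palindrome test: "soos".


Word: "soos"
Reversed: "soos"
Forward == Backward? soos == soos
Palindrome = Yes


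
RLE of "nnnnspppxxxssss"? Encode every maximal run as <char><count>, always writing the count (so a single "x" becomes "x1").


String: "nnnnspppxxxssss"
Scanning for consecutive runs:
  'n' x 4
  's' x 1
  'p' x 3
  'x' x 3
  's' x 4
RLE = "n4s1p3x3s4"


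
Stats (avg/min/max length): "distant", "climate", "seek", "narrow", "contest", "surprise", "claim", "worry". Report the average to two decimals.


Lengths: "distant"=7, "climate"=7, "seek"=4, "narrow"=6, "contest"=7, "surprise"=8, "claim"=5, "worry"=5
Sum = 49, Count = 8
Average = 49/8 = 6.13
= avg=6.13, min=4, max=8


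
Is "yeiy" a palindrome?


Word: "yeiy"
Reversed: "yiey"
Forward == Backward? yeiy != yiey
Palindrome = No


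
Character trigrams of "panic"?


Word: "panic" (length 5)
Number of trigrams = 5 - 3 + 1 = 3
  Position 0: "pan"
  Position 1: "ani"
  Position 2: "nic"
Trigrams = "pan", "ani", "nic"


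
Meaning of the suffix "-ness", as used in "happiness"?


Suffix: -ness
Example: happiness (happy + -ness, with a spelling change)
Meaning = state of being


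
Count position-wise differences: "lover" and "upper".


Comparing character by character (same length = 5):
  Pos 0: 'l' vs 'u' !=
  Pos 1: 'o' vs 'p' !=
  Pos 2: 'v' vs 'p' !=
  Pos 3: 'e' vs 'e' =
  Pos 4: 'r' vs 'r' =
Hamming distance = 3


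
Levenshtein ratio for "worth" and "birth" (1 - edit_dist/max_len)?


Word 1: "worth" (length 5)
Word 2: "birth" (length 5)
One optimal edit sequence:
  1. substitute 'w' -> 'b'  (+1)
  2. substitute 'o' -> 'i'  (+1)
  3. keep 'r'
  4. keep 't'
  5. keep 'h'
Edit distance = 2
Max length = max(5, 5) = 5
Similarity = 1 - 2/5
= 0.6000


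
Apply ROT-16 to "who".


Word: "who"
Shift: 16
Each letter → (letter + shift) mod 26:
  'w' (22) + 16 = 12 → 'm'
  'h' (7) + 16 = 23 → 'x'
  'o' (14) + 16 = 4 → 'e'
Result = "mxe"


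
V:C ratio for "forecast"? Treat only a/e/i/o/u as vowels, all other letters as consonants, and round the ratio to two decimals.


Word: "forecast"
Vowels (a,e,i,o,u): 3
Consonants: 5
Ratio = 3/5
= 0.60


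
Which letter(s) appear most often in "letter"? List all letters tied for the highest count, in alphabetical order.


Word: "letter"
Letter counts:
  'e': 2
  'l': 1
  'r': 1
  't': 2
Maximum count = 2
Most frequent = 'e', 't' (2 times each)


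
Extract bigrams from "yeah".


Word: "yeah" (length 4)
Number of bigrams = 4 - 2 + 1 = 3
  Position 0: "ye"
  Position 1: "ea"
  Position 2: "ah"
Bigrams = "ye", "ea", "ah"


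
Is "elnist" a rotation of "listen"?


Word: "listen", Candidate: "elnist"
Method: check if candidate is substring of word+word
"listenlisten" contains "elnist"? No
Is rotation = No


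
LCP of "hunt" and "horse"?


Word 1: "hunt"
Word 2: "horse"
Comparing from start:
  Pos 0: 'h' == 'h'
  Pos 1: 'u' != 'o' (stop)
LCP = "h" (length 1)


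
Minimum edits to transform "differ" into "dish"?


Word 1: "differ" (length 6)
Word 2: "dish" (length 4)
One optimal edit sequence (insert/delete/substitute each cost 1):
  1. keep 'd'
  2. keep 'i'
  3. delete 'f'  (+1)
  4. delete 'f'  (+1)
  5. substitute 'e' -> 's'  (+1)
  6. substitute 'r' -> 'h'  (+1)
Total edit operations: 4
Edit distance = 4


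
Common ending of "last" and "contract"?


Word 1: "last"
Word 2: "contract"
Comparing from end:
  Pos -1: 't' == 't'
  Pos -2: 's' != 'c' (stop)
LCS = "t" (length 1)


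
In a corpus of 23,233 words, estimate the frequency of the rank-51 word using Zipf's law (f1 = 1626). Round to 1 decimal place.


Zipf's law: f(r) = f(1) / r
f(1) = 1626
f(51) = 1626 / 51
= 31.9 occurrences


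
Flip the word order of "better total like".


Original: "better total like"
Words (1..n): better | total | like
Reversed (n..1): like | total | better
Result = "like total better"


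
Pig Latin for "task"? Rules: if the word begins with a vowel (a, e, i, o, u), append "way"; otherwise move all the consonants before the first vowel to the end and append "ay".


Word: "task"
Starts with consonant(s) → move to end, add 'ay'
Consonant cluster: "t"
Pig Latin = "asktay"


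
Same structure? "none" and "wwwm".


Pattern of "none": [0, 1, 0, 2]
Pattern of "wwwm": [0, 0, 0, 1]
Patterns do not match
Same pattern = No


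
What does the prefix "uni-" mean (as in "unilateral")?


Prefix: uni-
Example: unilateral = uni- + lateral
Meaning = one


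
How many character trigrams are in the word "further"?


Word: "further" (length 7)
Number of 3-grams = length - 3 + 1 = 7 - 3 + 1
= 5


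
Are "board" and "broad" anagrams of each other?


Word 1: "board" → sorted: abdor
Word 2: "broad" → sorted: abdor
Same letters? abdor == abdor
Anagram = Yes


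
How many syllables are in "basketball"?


Word: "basketball"
Syllable breakdown: bas | ket | ball
Counting: 3 parts
= 3 syllables


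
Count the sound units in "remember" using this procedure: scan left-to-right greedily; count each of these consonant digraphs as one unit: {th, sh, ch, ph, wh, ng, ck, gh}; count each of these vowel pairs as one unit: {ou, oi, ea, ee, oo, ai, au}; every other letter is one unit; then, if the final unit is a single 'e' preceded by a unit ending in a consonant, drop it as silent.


Word: "remember" (8 letters)
Left-to-right scan:
  [1] 'r' (letter)
  [2] 'e' (letter)
  [3] 'm' (letter)
  [4] 'e' (letter)
  [5] 'm' (letter)
  [6] 'b' (letter)
  [7] 'e' (letter)
  [8] 'r' (letter)
Units from scan: 8
Sound units = 8 units


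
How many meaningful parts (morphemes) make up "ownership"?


Word: "ownership"
Morphemes: own | -er | -ship
Each morpheme carries meaning
= 3 morphemes


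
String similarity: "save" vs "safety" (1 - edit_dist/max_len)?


Word 1: "save" (length 4)
Word 2: "safety" (length 6)
One optimal edit sequence:
  1. keep 's'
  2. keep 'a'
  3. substitute 'v' -> 'f'  (+1)
  4. keep 'e'
  5. insert 't'  (+1)
  6. insert 'y'  (+1)
Edit distance = 3
Max length = max(4, 6) = 6
Similarity = 1 - 3/6
= 0.5000


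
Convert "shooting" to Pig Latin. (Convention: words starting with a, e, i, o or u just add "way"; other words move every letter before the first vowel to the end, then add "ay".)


Word: "shooting"
Starts with consonant(s) → move to end, add 'ay'
Consonant cluster: "sh"
Pig Latin = "ootingshay"


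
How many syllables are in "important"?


Word: "important"
Syllable breakdown: im / por / tant
Counting: 3 parts
= 3 syllables


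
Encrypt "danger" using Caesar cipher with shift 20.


Word: "danger"
Shift: 20
Each letter → (letter + shift) mod 26:
  'd' (3) + 20 = 23 → 'x'
  'a' (0) + 20 = 20 → 'u'
  'n' (13) + 20 = 7 → 'h'
  'g' (6) + 20 = 0 → 'a'
  'e' (4) + 20 = 24 → 'y'
  'r' (17) + 20 = 11 → 'l'
Result = "xuhayl"


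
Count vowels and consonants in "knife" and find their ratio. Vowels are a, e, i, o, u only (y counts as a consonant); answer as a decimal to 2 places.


Word: "knife"
Vowels (a,e,i,o,u): 2
Consonants: 3
Ratio = 2/3
= 0.67


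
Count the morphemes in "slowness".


Word: "slowness"
Morphemes: slow / -ness
Each morpheme carries meaning
= 2 morphemes


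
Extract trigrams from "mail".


Word: "mail" (length 4)
Number of trigrams = 4 - 3 + 1 = 2
  Position 0: "mai"
  Position 1: "ail"
Trigrams = "mai", "ail"


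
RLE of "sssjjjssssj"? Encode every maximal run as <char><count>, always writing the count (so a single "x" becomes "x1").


String: "sssjjjssssj"
Scanning for consecutive runs:
  's' x 3
  'j' x 3
  's' x 4
  'j' x 1
RLE = "s3j3s4j1"


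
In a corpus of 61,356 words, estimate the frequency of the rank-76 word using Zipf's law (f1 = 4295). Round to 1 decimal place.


Zipf's law: f(r) = f(1) / r
f(1) = 4295
f(76) = 4295 / 76
= 56.5 occurrences


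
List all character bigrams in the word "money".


Word: "money" (length 5)
Number of bigrams = 5 - 2 + 1 = 4
  Position 0: "mo"
  Position 1: "on"
  Position 2: "ne"
  Position 3: "ey"
Bigrams = "mo", "on", "ne", "ey"


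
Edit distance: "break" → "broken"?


Word 1: "break" (length 5)
Word 2: "broken" (length 6)
One optimal edit sequence (insert/delete/substitute each cost 1):
  1. keep 'b'
  2. keep 'r'
  3. insert 'o'  (+1)
  4. substitute 'e' -> 'k'  (+1)
  5. substitute 'a' -> 'e'  (+1)
  6. substitute 'k' -> 'n'  (+1)
Total edit operations: 4
Edit distance = 4


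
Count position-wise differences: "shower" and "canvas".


Comparing character by character (same length = 6):
  Pos 0: 's' vs 'c' !=
  Pos 1: 'h' vs 'a' !=
  Pos 2: 'o' vs 'n' !=
  Pos 3: 'w' vs 'v' !=
  Pos 4: 'e' vs 'a' !=
  Pos 5: 'r' vs 's' !=
Hamming distance = 6


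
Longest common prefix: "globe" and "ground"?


Word 1: "globe"
Word 2: "ground"
Comparing from start:
  Pos 0: 'g' == 'g'
  Pos 1: 'l' != 'r' (stop)
LCP = "g" (length 1)


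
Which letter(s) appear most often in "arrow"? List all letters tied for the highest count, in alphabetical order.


Word: "arrow"
Letter counts:
  'a': 1
  'o': 1
  'r': 2
  'w': 1
Maximum count = 2
Most frequent = 'r' (2 times each)


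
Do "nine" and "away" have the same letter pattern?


Pattern of "nine": [0, 1, 0, 2]
Pattern of "away": [0, 1, 0, 2]
Patterns match
Same pattern = Yes


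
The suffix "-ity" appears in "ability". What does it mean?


Suffix: -ity
Example: ability = able + -ity, with a spelling change
Meaning = quality of


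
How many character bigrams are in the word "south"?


Word: "south" (length 5)
Number of 2-grams = length - 2 + 1 = 5 - 2 + 1
= 4


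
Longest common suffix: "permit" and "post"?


Word 1: "permit"
Word 2: "post"
Comparing from end:
  Pos -1: 't' == 't'
  Pos -2: 'i' != 's' (stop)
LCS = "t" (length 1)


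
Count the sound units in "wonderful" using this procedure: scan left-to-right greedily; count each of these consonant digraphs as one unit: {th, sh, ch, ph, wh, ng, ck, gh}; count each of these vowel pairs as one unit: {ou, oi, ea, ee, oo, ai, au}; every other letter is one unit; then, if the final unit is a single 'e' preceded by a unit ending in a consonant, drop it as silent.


Word: "wonderful" (9 letters)
Left-to-right scan:
  (1) 'w' (letter)
  (2) 'o' (letter)
  (3) 'n' (letter)
  (4) 'd' (letter)
  (5) 'e' (letter)
  (6) 'r' (letter)
  (7) 'f' (letter)
  (8) 'u' (letter)
  (9) 'l' (letter)
Units from scan: 9
Sound units = 9 units


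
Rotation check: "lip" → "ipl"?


Word: "lip", Candidate: "ipl"
Method: check if candidate is substring of word+word
"liplip" contains "ipl"? Yes
Is rotation = Yes


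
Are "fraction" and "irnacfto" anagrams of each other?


Word 1: "fraction" → sorted: acfinort
Word 2: "irnacfto" → sorted: acfinort
Same letters? acfinort == acfinort
Anagram = Yes


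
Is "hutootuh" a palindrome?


Word: "hutootuh"
Reversed: "hutootuh"
Forward == Backward? hutootuh == hutootuh
Palindrome = Yes


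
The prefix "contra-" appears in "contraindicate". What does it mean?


Prefix: contra-
As in: contraindicate -> contra- + indicate
Meaning = against


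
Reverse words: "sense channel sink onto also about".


Original: "sense channel sink onto also about"
Words (1..n): sense | channel | sink | onto | also | about
Reversed (n..1): about | also | onto | sink | channel | sense
Result = "about also onto sink channel sense"


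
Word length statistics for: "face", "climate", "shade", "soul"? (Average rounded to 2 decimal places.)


Lengths: "face"=4, "climate"=7, "shade"=5, "soul"=4
Sum = 20, Count = 4
Average = 20/4 = 5.00
= avg=5.00, min=4, max=7


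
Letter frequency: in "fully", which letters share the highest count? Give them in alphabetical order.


Word: "fully"
Letter counts:
  'f': 1
  'l': 2
  'u': 1
  'y': 1
Maximum count = 2
Most frequent = 'l' (2 times each)


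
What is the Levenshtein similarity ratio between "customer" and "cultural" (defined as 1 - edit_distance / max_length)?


Word 1: "customer" (length 8)
Word 2: "cultural" (length 8)
One optimal edit sequence:
  1. keep 'c'
  2. keep 'u'
  3. substitute 's' -> 'l'  (+1)
  4. keep 't'
  5. substitute 'o' -> 'u'  (+1)
  6. substitute 'm' -> 'r'  (+1)
  7. substitute 'e' -> 'a'  (+1)
  8. substitute 'r' -> 'l'  (+1)
Edit distance = 5
Max length = max(8, 8) = 8
Similarity = 1 - 5/8
= 0.3750


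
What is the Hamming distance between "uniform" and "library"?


Comparing character by character (same length = 7):
  Pos 0: 'u' vs 'l' !=
  Pos 1: 'n' vs 'i' !=
  Pos 2: 'i' vs 'b' !=
  Pos 3: 'f' vs 'r' !=
  Pos 4: 'o' vs 'a' !=
  Pos 5: 'r' vs 'r' =
  Pos 6: 'm' vs 'y' !=
Hamming distance = 6


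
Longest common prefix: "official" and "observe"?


Word 1: "official"
Word 2: "observe"
Comparing from start:
  Pos 0: 'o' == 'o'
  Pos 1: 'f' != 'b' (stop)
LCP = "o" (length 1)


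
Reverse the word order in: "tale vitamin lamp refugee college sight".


Original: "tale vitamin lamp refugee college sight"
Words (1..n): tale | vitamin | lamp | refugee | college | sight
Reversed (n..1): sight | college | refugee | lamp | vitamin | tale
Result = "sight college refugee lamp vitamin tale"


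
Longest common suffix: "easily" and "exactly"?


Word 1: "easily"
Word 2: "exactly"
Comparing from end:
  Pos -1: 'y' == 'y'
  Pos -2: 'l' == 'l'
  Pos -3: 'i' != 't' (stop)
LCS = "ly" (length 2)


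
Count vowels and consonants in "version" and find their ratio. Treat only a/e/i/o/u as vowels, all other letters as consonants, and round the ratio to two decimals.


Word: "version"
Vowels (a,e,i,o,u): 3
Consonants: 4
Ratio = 3/4
= 0.75


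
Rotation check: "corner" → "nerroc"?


Word: "corner", Candidate: "nerroc"
Method: check if candidate is substring of word+word
"cornercorner" contains "nerroc"? No
Is rotation = No


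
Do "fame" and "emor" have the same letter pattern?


Pattern of "fame": [0, 1, 2, 3]
Pattern of "emor": [0, 1, 2, 3]
Patterns match
Same pattern = Yes


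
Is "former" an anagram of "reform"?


Word 1: "reform" → sorted: efmorr
Word 2: "former" → sorted: efmorr
Same letters? efmorr == efmorr
Anagram = Yes


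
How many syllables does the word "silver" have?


Word: "silver"
Syllable breakdown: sil · ver
Counting: 2 parts
= 2 syllables


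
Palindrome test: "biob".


Word: "biob"
Reversed: "boib"
Forward == Backward? biob != boib
Palindrome = No


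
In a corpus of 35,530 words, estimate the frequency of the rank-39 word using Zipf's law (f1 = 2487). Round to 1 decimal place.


Zipf's law: f(r) = f(1) / r
f(1) = 2487
f(39) = 2487 / 39
= 63.8 occurrences


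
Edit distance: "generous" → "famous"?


Word 1: "generous" (length 8)
Word 2: "famous" (length 6)
One optimal edit sequence (insert/delete/substitute each cost 1):
  1. delete 'g'  (+1)
  2. delete 'e'  (+1)
  3. substitute 'n' -> 'f'  (+1)
  4. substitute 'e' -> 'a'  (+1)
  5. substitute 'r' -> 'm'  (+1)
  6. keep 'o'
  7. keep 'u'
  8. keep 's'
Total edit operations: 5
Edit distance = 5


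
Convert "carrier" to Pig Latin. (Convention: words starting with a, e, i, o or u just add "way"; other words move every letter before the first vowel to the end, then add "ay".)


Word: "carrier"
Starts with consonant(s) → move to end, add 'ay'
Consonant cluster: "c"
Pig Latin = "arriercay"


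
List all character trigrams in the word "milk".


Word: "milk" (length 4)
Number of trigrams = 4 - 3 + 1 = 2
  Position 0: "mil"
  Position 1: "ilk"
Trigrams = "mil", "ilk"


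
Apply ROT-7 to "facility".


Word: "facility"
Shift: 7
Each letter → (letter + shift) mod 26:
  'f' (5) + 7 = 12 → 'm'
  'a' (0) + 7 = 7 → 'h'
  'c' (2) + 7 = 9 → 'j'
  'i' (8) + 7 = 15 → 'p'
  'l' (11) + 7 = 18 → 's'
  'i' (8) + 7 = 15 → 'p'
  't' (19) + 7 = 0 → 'a'
  'y' (24) + 7 = 5 → 'f'
Result = "mhjpspaf"


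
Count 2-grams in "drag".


Word: "drag" (length 4)
Number of 2-grams = length - 2 + 1 = 4 - 2 + 1
= 3


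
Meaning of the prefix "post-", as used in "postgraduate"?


Prefix: post-
Example: postgraduate = post- + graduate
Meaning = after


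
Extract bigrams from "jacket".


Word: "jacket" (length 6)
Number of bigrams = 6 - 2 + 1 = 5
  Position 0: "ja"
  Position 1: "ac"
  Position 2: "ck"
  Position 3: "ke"
  Position 4: "et"
Bigrams = "ja", "ac", "ck", "ke", "et"


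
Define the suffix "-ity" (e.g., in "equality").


Suffix: -ity
Example: equality (equal + -ity)
Meaning = quality of


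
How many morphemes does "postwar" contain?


Word: "postwar"
Morphemes: post- / war
Each morpheme carries meaning
= 2 morphemes


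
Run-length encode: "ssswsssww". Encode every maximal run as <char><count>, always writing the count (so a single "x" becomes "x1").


String: "ssswsssww"
Scanning for consecutive runs:
  's' x 3
  'w' x 1
  's' x 3
  'w' x 2
RLE = "s3w1s3w2"


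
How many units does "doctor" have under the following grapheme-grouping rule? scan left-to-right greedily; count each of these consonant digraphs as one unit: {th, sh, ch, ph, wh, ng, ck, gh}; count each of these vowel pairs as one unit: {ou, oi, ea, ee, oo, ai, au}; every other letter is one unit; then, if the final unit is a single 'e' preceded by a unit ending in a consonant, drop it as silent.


Word: "doctor" (6 letters)
Left-to-right scan:
  (1) 'd' (letter)
  (2) 'o' (letter)
  (3) 'c' (letter)
  (4) 't' (letter)
  (5) 'o' (letter)
  (6) 'r' (letter)
Units from scan: 6
Sound units = 6 units


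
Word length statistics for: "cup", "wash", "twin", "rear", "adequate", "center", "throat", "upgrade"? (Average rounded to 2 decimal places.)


Lengths: "cup"=3, "wash"=4, "twin"=4, "rear"=4, "adequate"=8, "center"=6, "throat"=6, "upgrade"=7
Sum = 42, Count = 8
Average = 42/8 = 5.25
= avg=5.25, min=3, max=8


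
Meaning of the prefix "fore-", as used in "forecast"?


Prefix: fore-
Example: forecast = fore- + cast
Meaning = before


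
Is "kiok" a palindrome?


Word: "kiok"
Reversed: "koik"
Forward == Backward? kiok != koik
Palindrome = No


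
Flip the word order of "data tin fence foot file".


Original: "data tin fence foot file"
Words (1..n): data | tin | fence | foot | file
Reversed (n..1): file | foot | fence | tin | data
Result = "file foot fence tin data"


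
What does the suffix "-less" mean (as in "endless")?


Suffix: -less
Example: endless (end + -less)
Meaning = without


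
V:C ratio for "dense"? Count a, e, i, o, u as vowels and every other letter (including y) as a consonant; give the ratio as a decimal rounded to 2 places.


Word: "dense"
Vowels (a,e,i,o,u): 2
Consonants: 3
Ratio = 2/3
= 0.67


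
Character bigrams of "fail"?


Word: "fail" (length 4)
Number of bigrams = 4 - 2 + 1 = 3
  Position 0: "fa"
  Position 1: "ai"
  Position 2: "il"
Bigrams = "fa", "ai", "il"


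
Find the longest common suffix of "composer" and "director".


Word 1: "composer"
Word 2: "director"
Comparing from end:
  Pos -1: 'r' == 'r'
  Pos -2: 'e' != 'o' (stop)
LCS = "r" (length 1)


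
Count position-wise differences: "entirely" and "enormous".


Comparing character by character (same length = 8):
  Pos 0: 'e' vs 'e' =
  Pos 1: 'n' vs 'n' =
  Pos 2: 't' vs 'o' !=
  Pos 3: 'i' vs 'r' !=
  Pos 4: 'r' vs 'm' !=
  Pos 5: 'e' vs 'o' !=
  Pos 6: 'l' vs 'u' !=
  Pos 7: 'y' vs 's' !=
Hamming distance = 6


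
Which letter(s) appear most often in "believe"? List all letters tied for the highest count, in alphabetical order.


Word: "believe"
Letter counts:
  'b': 1
  'e': 3
  'i': 1
  'l': 1
  'v': 1
Maximum count = 3
Most frequent = 'e' (3 times each)


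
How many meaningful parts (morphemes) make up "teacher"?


Word: "teacher"
Morphemes: teach | -er
Each morpheme carries meaning
= 2 morphemes


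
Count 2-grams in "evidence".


Word: "evidence" (length 8)
Number of 2-grams = length - 2 + 1 = 8 - 2 + 1
= 7


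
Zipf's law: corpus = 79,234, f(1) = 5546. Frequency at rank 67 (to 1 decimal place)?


Zipf's law: f(r) = f(1) / r
f(1) = 5546
f(67) = 5546 / 67
= 82.8 occurrences


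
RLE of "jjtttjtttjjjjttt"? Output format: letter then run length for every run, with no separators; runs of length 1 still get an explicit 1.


String: "jjtttjtttjjjjttt"
Scanning for consecutive runs:
  'j' x 2
  't' x 3
  'j' x 1
  't' x 3
  'j' x 4
  't' x 3
RLE = "j2t3j1t3j4t3"


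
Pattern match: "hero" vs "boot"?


Pattern of "hero": [0, 1, 2, 3]
Pattern of "boot": [0, 1, 1, 2]
Patterns do not match
Same pattern = No


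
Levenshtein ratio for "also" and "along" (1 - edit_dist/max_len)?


Word 1: "also" (length 4)
Word 2: "along" (length 5)
One optimal edit sequence:
  1. keep 'a'
  2. keep 'l'
  3. insert 'o'  (+1)
  4. substitute 's' -> 'n'  (+1)
  5. substitute 'o' -> 'g'  (+1)
Edit distance = 3
Max length = max(4, 5) = 5
Similarity = 1 - 3/5
= 0.4000


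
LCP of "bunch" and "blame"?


Word 1: "bunch"
Word 2: "blame"
Comparing from start:
  Pos 0: 'b' == 'b'
  Pos 1: 'u' != 'l' (stop)
LCP = "b" (length 1)


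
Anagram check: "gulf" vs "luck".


Word 1: "gulf" → sorted: fglu
Word 2: "luck" → sorted: cklu
Same letters? fglu != cklu
Anagram = No


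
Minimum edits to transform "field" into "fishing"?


Word 1: "field" (length 5)
Word 2: "fishing" (length 7)
One optimal edit sequence (insert/delete/substitute each cost 1):
  1. keep 'f'
  2. keep 'i'
  3. insert 's'  (+1)
  4. insert 'h'  (+1)
  5. substitute 'e' -> 'i'  (+1)
  6. substitute 'l' -> 'n'  (+1)
  7. substitute 'd' -> 'g'  (+1)
Total edit operations: 5
Edit distance = 5


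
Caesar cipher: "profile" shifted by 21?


Word: "profile"
Shift: 21
Each letter → (letter + shift) mod 26:
  'p' (15) + 21 = 10 → 'k'
  'r' (17) + 21 = 12 → 'm'
  'o' (14) + 21 = 9 → 'j'
  'f' (5) + 21 = 0 → 'a'
  'i' (8) + 21 = 3 → 'd'
  'l' (11) + 21 = 6 → 'g'
  'e' (4) + 21 = 25 → 'z'
Result = "kmjadgz"


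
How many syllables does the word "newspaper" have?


Word: "newspaper"
Syllable breakdown: news · pa · per
Counting: 3 parts
= 3 syllables


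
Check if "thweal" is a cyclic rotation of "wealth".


Word: "wealth", Candidate: "thweal"
Method: check if candidate is substring of word+word
"wealthwealth" contains "thweal"? Yes
Is rotation = Yes


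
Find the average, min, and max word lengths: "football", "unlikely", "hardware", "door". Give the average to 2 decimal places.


Lengths: "football"=8, "unlikely"=8, "hardware"=8, "door"=4
Sum = 28, Count = 4
Average = 28/4 = 7.00
= avg=7.00, min=4, max=8


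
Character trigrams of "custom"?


Word: "custom" (length 6)
Number of trigrams = 6 - 3 + 1 = 4
  Position 0: "cus"
  Position 1: "ust"
  Position 2: "sto"
  Position 3: "tom"
Trigrams = "cus", "ust", "sto", "tom"


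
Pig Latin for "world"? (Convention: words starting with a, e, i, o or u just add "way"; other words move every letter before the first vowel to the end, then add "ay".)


Word: "world"
Starts with consonant(s) → move to end, add 'ay'
Consonant cluster: "w"
Pig Latin = "orldway"


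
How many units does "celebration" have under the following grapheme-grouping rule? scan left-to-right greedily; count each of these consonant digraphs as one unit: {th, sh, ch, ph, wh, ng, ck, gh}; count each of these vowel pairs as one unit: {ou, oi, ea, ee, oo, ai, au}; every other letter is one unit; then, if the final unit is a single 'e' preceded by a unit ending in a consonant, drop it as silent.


Word: "celebration" (11 letters)
Left-to-right scan:
  [1] 'c' (letter)
  [2] 'e' (letter)
  [3] 'l' (letter)
  [4] 'e' (letter)
  [5] 'b' (letter)
  [6] 'r' (letter)
  [7] 'a' (letter)
  [8] 't' (letter)
  [9] 'i' (letter)
  [10] 'o' (letter)
  [11] 'n' (letter)
Units from scan: 11
Sound units = 11 units


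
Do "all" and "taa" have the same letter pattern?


Pattern of "all": [0, 1, 1]
Pattern of "taa": [0, 1, 1]
Patterns match
Same pattern = Yes


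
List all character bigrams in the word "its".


Word: "its" (length 3)
Number of bigrams = 3 - 2 + 1 = 2
  Position 0: "it"
  Position 1: "ts"
Bigrams = "it", "ts"


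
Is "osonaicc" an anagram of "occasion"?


Word 1: "occasion" → sorted: accinoos
Word 2: "osonaicc" → sorted: accinoos
Same letters? accinoos == accinoos
Anagram = Yes


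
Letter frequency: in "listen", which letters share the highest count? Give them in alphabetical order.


Word: "listen"
Letter counts:
  'e': 1
  'i': 1
  'l': 1
  'n': 1
  's': 1
  't': 1
Maximum count = 1
Most frequent = 'e', 'i', 'l', 'n', 's', 't' (1 time each)


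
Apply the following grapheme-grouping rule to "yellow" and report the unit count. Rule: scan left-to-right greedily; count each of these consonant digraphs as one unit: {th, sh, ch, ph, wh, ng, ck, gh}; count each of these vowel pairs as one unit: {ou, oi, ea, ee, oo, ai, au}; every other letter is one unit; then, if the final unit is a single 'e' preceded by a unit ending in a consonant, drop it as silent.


Word: "yellow" (6 letters)
Left-to-right scan:
  (1) 'y' (letter)
  (2) 'e' (letter)
  (3) 'l' (letter)
  (4) 'l' (letter)
  (5) 'o' (letter)
  (6) 'w' (letter)
Units from scan: 6
Sound units = 6 units


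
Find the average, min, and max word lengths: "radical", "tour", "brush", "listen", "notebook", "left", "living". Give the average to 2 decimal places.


Lengths: "radical"=7, "tour"=4, "brush"=5, "listen"=6, "notebook"=8, "left"=4, "living"=6
Sum = 40, Count = 7
Average = 40/7 = 5.71
= avg=5.71, min=4, max=8


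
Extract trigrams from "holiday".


Word: "holiday" (length 7)
Number of trigrams = 7 - 3 + 1 = 5
  Position 0: "hol"
  Position 1: "oli"
  Position 2: "lid"
  Position 3: "ida"
  Position 4: "day"
Trigrams = "hol", "oli", "lid", "ida", "day"


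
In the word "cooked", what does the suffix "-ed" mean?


Suffix: -ed
As in: cooked -> cook + -ed
Meaning = past tense


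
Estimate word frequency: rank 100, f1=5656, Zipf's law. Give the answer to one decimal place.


Zipf's law: f(r) = f(1) / r
f(1) = 5656
f(100) = 5656 / 100
= 56.6 occurrences


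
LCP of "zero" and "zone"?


Word 1: "zero"
Word 2: "zone"
Comparing from start:
  Pos 0: 'z' == 'z'
  Pos 1: 'e' != 'o' (stop)
LCP = "z" (length 1)


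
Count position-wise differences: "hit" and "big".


Comparing character by character (same length = 3):
  Pos 0: 'h' vs 'b' !=
  Pos 1: 'i' vs 'i' =
  Pos 2: 't' vs 'g' !=
Hamming distance = 2


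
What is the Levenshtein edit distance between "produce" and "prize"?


Word 1: "produce" (length 7)
Word 2: "prize" (length 5)
One optimal edit sequence (insert/delete/substitute each cost 1):
  1. keep 'p'
  2. keep 'r'
  3. delete 'o'  (+1)
  4. delete 'd'  (+1)
  5. substitute 'u' -> 'i'  (+1)
  6. substitute 'c' -> 'z'  (+1)
  7. keep 'e'
Total edit operations: 4
Edit distance = 4


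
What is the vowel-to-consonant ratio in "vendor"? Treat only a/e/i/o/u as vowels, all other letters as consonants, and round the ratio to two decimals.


Word: "vendor"
Vowels (a,e,i,o,u): 2
Consonants: 4
Ratio = 2/4
= 0.50


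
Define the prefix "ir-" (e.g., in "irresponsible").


Prefix: ir-
As in: irresponsible -> ir- + responsible
Meaning = not


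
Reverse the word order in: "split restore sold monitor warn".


Original: "split restore sold monitor warn"
Words (1..n): split | restore | sold | monitor | warn
Reversed (n..1): warn | monitor | sold | restore | split
Result = "warn monitor sold restore split"
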